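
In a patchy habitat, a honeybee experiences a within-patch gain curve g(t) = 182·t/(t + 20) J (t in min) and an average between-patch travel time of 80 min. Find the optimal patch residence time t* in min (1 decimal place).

40.0 min

Maximise g(t)/(T+t): set derivative to zero → g'(t)(T+t) = g(t).
g'(t) = 182·20/(t + 20)². Setting 182·20/(t+20)² = 182t/[(t+20)(80+t)] gives 20(80+t) = t(t+20), so t² = 20×80 = 1600.
t* = √1600 = 40 min.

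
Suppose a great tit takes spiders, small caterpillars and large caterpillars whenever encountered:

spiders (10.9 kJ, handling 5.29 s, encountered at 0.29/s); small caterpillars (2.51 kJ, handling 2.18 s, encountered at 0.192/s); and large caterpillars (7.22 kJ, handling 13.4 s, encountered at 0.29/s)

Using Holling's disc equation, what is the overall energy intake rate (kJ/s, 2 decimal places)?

0.84 kJ/s

R = (0.29×10.9 + 0.192×2.51 + 0.29×7.22) / (1 + 0.29×5.29 + 0.192×2.18 + 0.29×13.4) = 5.737/6.839 = 0.8389 kJ/s.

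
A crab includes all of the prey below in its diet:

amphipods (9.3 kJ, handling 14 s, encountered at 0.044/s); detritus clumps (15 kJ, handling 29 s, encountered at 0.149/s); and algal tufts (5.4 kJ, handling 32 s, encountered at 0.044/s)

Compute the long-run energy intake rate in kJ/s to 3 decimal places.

0.392 kJ/s

R = (0.044×9.3 + 0.149×15 + 0.044×5.4) / (1 + 0.044×14 + 0.149×29 + 0.044×32) = 2.882/7.345 = 0.3923 kJ/s.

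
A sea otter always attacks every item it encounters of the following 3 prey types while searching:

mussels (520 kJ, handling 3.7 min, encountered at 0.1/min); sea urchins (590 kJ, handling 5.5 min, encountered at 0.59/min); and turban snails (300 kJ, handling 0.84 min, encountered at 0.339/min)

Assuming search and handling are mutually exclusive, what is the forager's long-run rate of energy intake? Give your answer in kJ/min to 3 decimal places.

Energy encountered per unit search time: 0.1×520 + 0.59×590 + 0.339×300 = 501.8 kJ/min.
Handling time per unit search time: 0.1×3.7 + 0.59×5.5 + 0.339×0.84 = 3.9.
Rate = 501.8/(1 + 3.9) = 102.4 kJ/min.

102.413 kJ/min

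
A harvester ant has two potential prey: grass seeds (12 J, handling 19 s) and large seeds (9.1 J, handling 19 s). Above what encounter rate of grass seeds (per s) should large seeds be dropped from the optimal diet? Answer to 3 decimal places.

At the threshold, the rate on grass seeds alone equals the profitability of large seeds: λ·12/(1 + λ·19) = 9.1/19 = 0.4789.
Rearranging, λ(12 − 0.4789×19) = 0.4789, so λ = 0.4789/2.9 = 0.1652 per s.

0.165 per s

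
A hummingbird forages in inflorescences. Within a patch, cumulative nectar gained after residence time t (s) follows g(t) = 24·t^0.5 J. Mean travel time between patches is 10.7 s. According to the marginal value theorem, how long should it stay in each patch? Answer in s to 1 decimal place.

By the marginal value theorem, leave when the instantaneous gain rate g'(t) equals the habitat-wide average g(t)/(T + t).
g'(t) = 0.5·24·t^-0.5. Setting 0.5·24·t^-0.5 = 24·t^0.5/(10.7+t) gives 0.5(10.7+t) = t, so 0.50·t = 0.5×10.7.
t* = 0.5×10.7/0.50 = 10.7 s.

10.7 s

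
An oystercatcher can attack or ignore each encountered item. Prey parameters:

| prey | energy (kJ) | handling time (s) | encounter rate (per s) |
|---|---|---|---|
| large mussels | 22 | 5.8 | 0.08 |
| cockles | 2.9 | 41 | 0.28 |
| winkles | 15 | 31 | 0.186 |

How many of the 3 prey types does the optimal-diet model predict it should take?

1

Profitabilities (E/h, kJ/s): large mussels 3.79, winkles 0.484, cockles 0.0707. Add prey in this order while the next type's profitability exceeds the intake rate on those already taken.
Rate on top 1: 1.202. winkles: 0.484 < 1.202 → exclude; stop.
Optimal diet: large mussels — 1 of 3 types.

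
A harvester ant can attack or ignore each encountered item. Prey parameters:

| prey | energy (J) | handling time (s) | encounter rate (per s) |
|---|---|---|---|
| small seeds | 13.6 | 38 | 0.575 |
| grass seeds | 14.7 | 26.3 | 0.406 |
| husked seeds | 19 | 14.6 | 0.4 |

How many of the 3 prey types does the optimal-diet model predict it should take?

E/h in descending order: husked seeds 1.3, grass seeds 0.559, small seeds 0.358 J/s. The optimal diet is the largest prefix of this list for which every included type satisfies E_i/h_i > R on the types above it.
Rate on top 1: 1.111. grass seeds: 0.559 < 1.111 → exclude; stop.
Optimal diet: husked seeds — 1 of 3 types.

1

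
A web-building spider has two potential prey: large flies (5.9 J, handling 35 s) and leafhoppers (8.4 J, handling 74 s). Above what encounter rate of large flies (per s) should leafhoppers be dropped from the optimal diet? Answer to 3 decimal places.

The zero-one rule: include leafhoppers iff E₂/h₂ > λE₁/(1+λh₁). Equality gives the switch point.
λE₁h₂ = E₂ + λE₂h₁ ⇒ λ = E₂/(E₁h₂ − E₂h₁) = 8.4/(436.6 − 294) = 0.05891 per s.

0.059 per s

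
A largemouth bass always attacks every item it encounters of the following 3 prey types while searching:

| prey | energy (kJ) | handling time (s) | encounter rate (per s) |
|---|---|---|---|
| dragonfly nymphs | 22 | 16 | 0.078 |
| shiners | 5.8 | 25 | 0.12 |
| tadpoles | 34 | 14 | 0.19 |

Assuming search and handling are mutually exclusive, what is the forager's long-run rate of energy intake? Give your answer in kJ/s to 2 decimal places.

R = (0.078×22 + 0.12×5.8 + 0.19×34) / (1 + 0.078×16 + 0.12×25 + 0.19×14) = 8.872/7.908 = 1.122 kJ/s.

1.12 kJ/s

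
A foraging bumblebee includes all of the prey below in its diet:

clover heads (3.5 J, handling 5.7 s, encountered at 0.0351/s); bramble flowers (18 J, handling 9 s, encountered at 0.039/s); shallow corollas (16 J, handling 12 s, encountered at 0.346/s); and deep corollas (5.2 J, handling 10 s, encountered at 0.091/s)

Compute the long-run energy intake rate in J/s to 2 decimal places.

1.03 J/s

R = (0.0351×3.5 + 0.039×18 + 0.346×16 + 0.091×5.2) / (1 + 0.0351×5.7 + 0.039×9 + 0.346×12 + 0.091×10) = 6.834/6.613 = 1.033 J/s.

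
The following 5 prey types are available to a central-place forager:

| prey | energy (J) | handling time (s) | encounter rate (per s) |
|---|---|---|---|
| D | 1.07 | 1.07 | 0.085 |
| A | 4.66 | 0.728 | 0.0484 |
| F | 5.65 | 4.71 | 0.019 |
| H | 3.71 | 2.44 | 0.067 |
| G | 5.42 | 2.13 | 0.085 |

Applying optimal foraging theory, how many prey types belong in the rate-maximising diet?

Rank by E/h (J/s): A 6.4, G 2.54, H 1.52, F 1.2, D 1. Include each in turn until the next type's E/h falls below the running intake rate.
Rate on top 1: 0.2179. G: 2.54 > 0.2179 → include.
Rate on top 2: 0.5642. H: 1.52 > 0.5642 → include.
Rate on top 3: 0.6775. F: 1.2 > 0.6775 → include.
Rate on top 4: 0.7093. D: 1 > 0.7093 → include.
Optimal diet: A, G, H, F, D — 5 of 5 types.

5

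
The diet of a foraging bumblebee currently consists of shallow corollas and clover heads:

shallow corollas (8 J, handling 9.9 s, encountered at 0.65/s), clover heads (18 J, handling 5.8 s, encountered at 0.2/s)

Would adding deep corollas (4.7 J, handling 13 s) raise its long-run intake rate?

No

On shallow corollas and clover heads alone, R = ΣλE/(1+Σλh) = 8.8/8.595 = 1.024 J/s.
Profitability of deep corollas: 4.7/13 = 0.3615 J/s.
0.3615 < 1.024, so adding deep corollas would lower the average — exclude it.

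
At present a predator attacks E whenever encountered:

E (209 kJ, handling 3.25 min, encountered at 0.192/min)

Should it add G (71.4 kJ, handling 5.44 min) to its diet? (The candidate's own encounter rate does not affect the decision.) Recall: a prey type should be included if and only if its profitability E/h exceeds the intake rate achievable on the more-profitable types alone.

No

Current rate: (0.192×209)/(1 + 0.192×3.25) = 24.71 kJ/min.
Profitability of G: 71.4/5.44 = 13.12 kJ/min.
13.12 < 24.71, so adding G would lower the average — exclude it.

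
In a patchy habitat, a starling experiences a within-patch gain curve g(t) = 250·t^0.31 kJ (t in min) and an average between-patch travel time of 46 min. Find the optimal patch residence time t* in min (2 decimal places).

20.67 min

Maximise g(t)/(T+t): set derivative to zero → g'(t)(T+t) = g(t).
g'(t) = 0.31·250·t^-0.69. Setting 0.31·250·t^-0.69 = 250·t^0.31/(46+t) gives 0.31(46+t) = t, so 0.69·t = 0.31×46.
t* = 0.31×46/0.69 = 20.67 min.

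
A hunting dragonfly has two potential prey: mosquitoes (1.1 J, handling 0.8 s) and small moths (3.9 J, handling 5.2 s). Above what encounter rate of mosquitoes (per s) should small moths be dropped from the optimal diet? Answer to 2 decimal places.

1.50 per s

Drop small moths once their profitability E₂/h₂ falls below the rate achievable on mosquitoes alone: E₂/h₂ = λE₁/(1 + λh₁).
Solve for λ: λE₁h₂ = E₂(1 + λh₁) → λ(E₁h₂ − E₂h₁) = E₂ → λ = E₂/(E₁h₂ − E₂h₁).
λ = 3.9/(1.1×5.2 − 3.9×0.8) = 3.9/2.6 = 1.5 per s.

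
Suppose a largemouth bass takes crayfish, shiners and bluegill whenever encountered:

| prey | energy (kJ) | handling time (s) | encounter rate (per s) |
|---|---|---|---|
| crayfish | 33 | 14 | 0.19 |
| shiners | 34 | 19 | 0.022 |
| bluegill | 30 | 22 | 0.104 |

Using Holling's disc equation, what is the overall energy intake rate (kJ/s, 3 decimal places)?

Energy encountered per unit search time: 0.19×33 + 0.022×34 + 0.104×30 = 10.14 kJ/s.
Handling time per unit search time: 0.19×14 + 0.022×19 + 0.104×22 = 5.366.
Rate = 10.14/(1 + 5.366) = 1.593 kJ/s.

1.593 kJ/s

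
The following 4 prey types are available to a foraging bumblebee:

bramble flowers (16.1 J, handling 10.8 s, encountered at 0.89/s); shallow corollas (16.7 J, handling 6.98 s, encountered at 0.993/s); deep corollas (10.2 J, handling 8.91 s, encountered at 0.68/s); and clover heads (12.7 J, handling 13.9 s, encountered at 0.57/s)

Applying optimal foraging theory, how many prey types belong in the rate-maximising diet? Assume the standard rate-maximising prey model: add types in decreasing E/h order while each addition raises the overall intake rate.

1

E/h in descending order: shallow corollas 2.39, bramble flowers 1.49, deep corollas 1.14, clover heads 0.914 J/s. The optimal diet is the largest prefix of this list for which every included type satisfies E_i/h_i > R on the types above it.
Rate on top 1: 2.091. bramble flowers: 1.49 < 2.091 → exclude; stop.
Optimal diet: shallow corollas — 1 of 4 types.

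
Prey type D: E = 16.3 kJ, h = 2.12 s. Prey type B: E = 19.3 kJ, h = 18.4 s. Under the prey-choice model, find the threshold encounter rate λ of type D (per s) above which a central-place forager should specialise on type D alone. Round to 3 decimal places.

0.075 per s

Drop type B once their profitability E₂/h₂ falls below the rate achievable on type D alone: E₂/h₂ = λE₁/(1 + λh₁).
Solve for λ: λE₁h₂ = E₂(1 + λh₁) → λ(E₁h₂ − E₂h₁) = E₂ → λ = E₂/(E₁h₂ − E₂h₁).
λ = 19.3/(16.3×18.4 − 19.3×2.12) = 19.3/259 = 0.07452 per s.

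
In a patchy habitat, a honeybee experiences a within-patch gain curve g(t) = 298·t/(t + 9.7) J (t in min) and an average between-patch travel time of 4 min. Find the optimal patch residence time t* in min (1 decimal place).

6.2 min

By the marginal value theorem, leave when the instantaneous gain rate g'(t) equals the habitat-wide average g(t)/(T + t).
g'(t) = 298·9.7/(t + 9.7)². Setting 298·9.7/(t+9.7)² = 298t/[(t+9.7)(4+t)] gives 9.7(4+t) = t(t+9.7), so t² = 9.7×4 = 38.8.
t* = √38.8 = 6.229 min.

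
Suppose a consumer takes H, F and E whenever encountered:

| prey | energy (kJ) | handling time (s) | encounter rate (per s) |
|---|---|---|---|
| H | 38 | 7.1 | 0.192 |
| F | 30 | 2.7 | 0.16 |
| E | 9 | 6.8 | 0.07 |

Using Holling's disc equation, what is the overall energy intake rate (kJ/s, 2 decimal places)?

R = (0.192×38 + 0.16×30 + 0.07×9) / (1 + 0.192×7.1 + 0.16×2.7 + 0.07×6.8) = 12.73/3.271 = 3.89 kJ/s.

3.89 kJ/s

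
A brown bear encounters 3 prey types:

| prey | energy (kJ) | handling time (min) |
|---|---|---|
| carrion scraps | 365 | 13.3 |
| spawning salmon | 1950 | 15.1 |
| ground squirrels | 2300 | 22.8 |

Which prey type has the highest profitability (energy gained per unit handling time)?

Profitability E/h (kJ/min): carrion scraps = 365/13.3 = 27.4, spawning salmon = 1950/15.1 = 129, ground squirrels = 2300/22.8 = 101.
Ranked: spawning salmon > ground squirrels > carrion scraps.

spawning salmon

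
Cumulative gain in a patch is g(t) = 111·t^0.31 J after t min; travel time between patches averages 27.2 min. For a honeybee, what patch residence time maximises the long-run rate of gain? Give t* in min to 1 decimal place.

12.2 min

By the marginal value theorem, leave when the instantaneous gain rate g'(t) equals the habitat-wide average g(t)/(T + t).
g'(t) = 0.31·111·t^-0.69. Setting 0.31·111·t^-0.69 = 111·t^0.31/(27.2+t) gives 0.31(27.2+t) = t, so 0.69·t = 0.31×27.2.
t* = 0.31×27.2/0.69 = 12.22 min.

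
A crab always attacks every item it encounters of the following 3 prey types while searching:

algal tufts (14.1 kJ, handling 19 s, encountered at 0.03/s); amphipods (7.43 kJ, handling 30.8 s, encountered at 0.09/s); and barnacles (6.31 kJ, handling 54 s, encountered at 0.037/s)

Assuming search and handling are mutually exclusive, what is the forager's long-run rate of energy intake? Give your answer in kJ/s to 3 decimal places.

0.209 kJ/s

R = (0.03×14.1 + 0.09×7.43 + 0.037×6.31) / (1 + 0.03×19 + 0.09×30.8 + 0.037×54) = 1.325/6.34 = 0.209 kJ/s.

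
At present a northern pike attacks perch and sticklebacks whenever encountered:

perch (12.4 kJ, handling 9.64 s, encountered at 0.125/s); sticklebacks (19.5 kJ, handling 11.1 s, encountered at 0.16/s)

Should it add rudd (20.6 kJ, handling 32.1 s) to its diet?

No

Intake rate on the current diet: R = (0.125×12.4 + 0.16×19.5) / (1 + 0.125×9.64 + 0.16×11.1) = 4.67/3.981 = 1.173 kJ/s.
Profitability of rudd: 20.6/32.1 = 0.6417 kJ/s.
Since 0.6417 < R, time spent handling rudd is better spent searching.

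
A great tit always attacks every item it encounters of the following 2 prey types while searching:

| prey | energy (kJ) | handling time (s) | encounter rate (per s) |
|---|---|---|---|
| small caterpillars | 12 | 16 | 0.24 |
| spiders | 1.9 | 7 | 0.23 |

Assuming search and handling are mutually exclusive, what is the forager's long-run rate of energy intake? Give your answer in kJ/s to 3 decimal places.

R = Σλ_iE_i / (1 + Σλ_ih_i)
Numerator: 0.24×12 + 0.23×1.9 = 3.317
Denominator: 1 + 0.24×16 + 0.23×7 = 6.45
R = 3.317/6.45 = 0.5143 kJ/s

0.514 kJ/s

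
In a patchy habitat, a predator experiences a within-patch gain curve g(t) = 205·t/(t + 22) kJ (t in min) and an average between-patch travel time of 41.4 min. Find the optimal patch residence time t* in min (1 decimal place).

Optimal t* satisfies g'(t*) = g(t*)/(T + t*).
g'(t) = 205·22/(t + 22)². Setting 205·22/(t+22)² = 205t/[(t+22)(41.4+t)] gives 22(41.4+t) = t(t+22), so t² = 22×41.4 = 910.8.
t* = √910.8 = 30.18 min.

30.2 min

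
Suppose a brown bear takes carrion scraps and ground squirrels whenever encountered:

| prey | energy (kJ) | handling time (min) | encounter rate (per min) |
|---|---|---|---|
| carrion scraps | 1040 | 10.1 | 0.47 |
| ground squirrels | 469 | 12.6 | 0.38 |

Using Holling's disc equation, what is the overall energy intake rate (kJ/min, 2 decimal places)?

63.31 kJ/min

R = Σλ_iE_i / (1 + Σλ_ih_i)
Numerator: 0.47×1040 + 0.38×469 = 667
Denominator: 1 + 0.47×10.1 + 0.38×12.6 = 10.54
R = 667/10.54 = 63.31 kJ/min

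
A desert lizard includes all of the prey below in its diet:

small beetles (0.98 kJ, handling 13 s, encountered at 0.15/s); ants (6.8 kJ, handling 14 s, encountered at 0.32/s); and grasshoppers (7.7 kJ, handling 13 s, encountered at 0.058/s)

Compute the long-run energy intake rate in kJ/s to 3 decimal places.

R = Σλ_iE_i / (1 + Σλ_ih_i)
Numerator: 0.15×0.98 + 0.32×6.8 + 0.058×7.7 = 2.77
Denominator: 1 + 0.15×13 + 0.32×14 + 0.058×13 = 8.184
R = 2.77/8.184 = 0.3384 kJ/s

0.338 kJ/s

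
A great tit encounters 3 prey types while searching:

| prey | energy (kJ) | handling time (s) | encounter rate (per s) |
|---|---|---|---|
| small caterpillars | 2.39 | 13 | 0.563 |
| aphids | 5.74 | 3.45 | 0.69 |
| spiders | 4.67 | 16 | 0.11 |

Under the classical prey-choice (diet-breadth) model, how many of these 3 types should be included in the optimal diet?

Rank by E/h (kJ/s): aphids 1.66, spiders 0.292, small caterpillars 0.184. Include each in turn until the next type's E/h falls below the running intake rate.
Rate on top 1: 1.172. spiders: 0.292 < 1.172 → exclude; stop.
Optimal diet: aphids — 1 of 3 types.

1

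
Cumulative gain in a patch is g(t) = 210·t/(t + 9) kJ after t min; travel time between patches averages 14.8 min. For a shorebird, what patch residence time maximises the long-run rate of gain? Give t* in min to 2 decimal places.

11.54 min

Maximise g(t)/(T+t): set derivative to zero → g'(t)(T+t) = g(t).
g'(t) = 210·9/(t + 9)². Setting 210·9/(t+9)² = 210t/[(t+9)(14.8+t)] gives 9(14.8+t) = t(t+9), so t² = 9×14.8 = 133.2.
t* = √133.2 = 11.54 min.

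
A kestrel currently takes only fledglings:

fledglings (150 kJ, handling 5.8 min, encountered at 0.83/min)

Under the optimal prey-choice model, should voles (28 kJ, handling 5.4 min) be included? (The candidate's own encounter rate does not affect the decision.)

Current rate: (0.83×150)/(1 + 0.83×5.8) = 21.41 kJ/min.
voles: E/h = 28/5.4 = 5.185 kJ/min.
Since 5.185 < R, time spent handling voles is better spent searching.

No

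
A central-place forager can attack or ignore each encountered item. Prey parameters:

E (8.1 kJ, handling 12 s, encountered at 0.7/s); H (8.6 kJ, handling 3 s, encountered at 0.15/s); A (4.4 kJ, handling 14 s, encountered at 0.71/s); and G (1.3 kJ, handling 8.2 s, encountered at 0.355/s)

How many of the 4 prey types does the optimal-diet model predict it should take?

E/h in descending order: H 2.87, E 0.675, A 0.314, G 0.159 kJ/s. The optimal diet is the largest prefix of this list for which every included type satisfies E_i/h_i > R on the types above it.
Rate on top 1: 0.8897. E: 0.675 < 0.8897 → exclude; stop.
Optimal diet: H — 1 of 4 types.

1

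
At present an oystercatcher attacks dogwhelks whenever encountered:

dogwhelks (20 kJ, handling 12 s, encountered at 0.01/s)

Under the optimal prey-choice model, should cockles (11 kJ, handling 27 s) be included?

Yes

Intake rate on the current diet: R = (0.01×20) / (1 + 0.01×12) = 0.2/1.12 = 0.1786 kJ/s.
cockles: E/h = 11/27 = 0.4074 kJ/s.
Since 0.4074 > R, including cockles increases the long-run rate.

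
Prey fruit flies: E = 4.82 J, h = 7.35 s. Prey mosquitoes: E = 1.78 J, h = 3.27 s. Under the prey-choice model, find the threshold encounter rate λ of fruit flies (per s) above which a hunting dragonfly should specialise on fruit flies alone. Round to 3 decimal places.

The zero-one rule: include mosquitoes iff E₂/h₂ > λE₁/(1+λh₁). Equality gives the switch point.
λE₁h₂ = E₂ + λE₂h₁ ⇒ λ = E₂/(E₁h₂ − E₂h₁) = 1.78/(15.76 − 13.08) = 0.6646 per s.

0.665 per s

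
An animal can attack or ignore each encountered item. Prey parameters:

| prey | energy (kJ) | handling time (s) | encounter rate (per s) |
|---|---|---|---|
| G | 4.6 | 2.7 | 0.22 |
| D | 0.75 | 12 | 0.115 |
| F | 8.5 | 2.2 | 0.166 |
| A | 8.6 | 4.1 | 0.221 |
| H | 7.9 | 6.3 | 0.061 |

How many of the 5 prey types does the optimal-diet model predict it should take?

3

Rank by E/h (kJ/s): F 3.86, A 2.1, G 1.7, H 1.25, D 0.0625. Include each in turn until the next type's E/h falls below the running intake rate.
Rate on top 1: 1.034. A: 2.1 > 1.034 → include.
Rate on top 2: 1.458. G: 1.7 > 1.458 → include.
Rate on top 3: 1.509. H: 1.25 < 1.509 → exclude; stop.
Optimal diet: F, A, G — 3 of 5 types.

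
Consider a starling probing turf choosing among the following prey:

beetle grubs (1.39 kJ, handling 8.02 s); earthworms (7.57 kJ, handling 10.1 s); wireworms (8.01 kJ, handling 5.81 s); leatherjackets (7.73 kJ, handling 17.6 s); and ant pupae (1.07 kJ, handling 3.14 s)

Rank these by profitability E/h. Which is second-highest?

Profitability E/h (kJ/s): beetle grubs = 1.39/8.02 = 0.173, earthworms = 7.57/10.1 = 0.75, wireworms = 8.01/5.81 = 1.38, leatherjackets = 7.73/17.6 = 0.439, ant pupae = 1.07/3.14 = 0.341.
Ranked: wireworms > earthworms > leatherjackets > ant pupae > beetle grubs.

earthworms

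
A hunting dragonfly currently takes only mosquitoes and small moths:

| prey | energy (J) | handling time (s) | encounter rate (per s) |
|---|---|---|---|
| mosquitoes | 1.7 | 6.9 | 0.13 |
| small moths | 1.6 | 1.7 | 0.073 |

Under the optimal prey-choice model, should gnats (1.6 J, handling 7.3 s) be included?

Current rate: (0.13×1.7 + 0.073×1.6)/(1 + 0.13×6.9 + 0.073×1.7) = 0.1671 J/s.
Profitability of gnats: 1.6/7.3 = 0.2192 J/s.
0.2192 > 0.1671, so adding gnats raises the average — include it.

Yes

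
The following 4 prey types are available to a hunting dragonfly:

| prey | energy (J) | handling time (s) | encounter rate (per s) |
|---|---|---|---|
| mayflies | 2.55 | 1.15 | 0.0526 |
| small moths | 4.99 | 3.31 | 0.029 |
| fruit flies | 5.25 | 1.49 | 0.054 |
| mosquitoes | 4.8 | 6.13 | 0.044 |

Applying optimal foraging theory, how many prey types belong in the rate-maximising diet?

E/h in descending order: fruit flies 3.52, mayflies 2.22, small moths 1.51, mosquitoes 0.783 J/s. The optimal diet is the largest prefix of this list for which every included type satisfies E_i/h_i > R on the types above it.
Rate on top 1: 0.2624. mayflies: 2.22 > 0.2624 → include.
Rate on top 2: 0.366. small moths: 1.51 > 0.366 → include.
Rate on top 3: 0.4546. mosquitoes: 0.783 > 0.4546 → include.
Optimal diet: fruit flies, mayflies, small moths, mosquitoes — 4 of 4 types.

4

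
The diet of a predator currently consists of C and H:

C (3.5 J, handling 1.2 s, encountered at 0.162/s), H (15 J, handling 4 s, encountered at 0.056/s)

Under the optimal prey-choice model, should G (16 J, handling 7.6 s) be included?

Yes

Intake rate on the current diet: R = (0.162×3.5 + 0.056×15) / (1 + 0.162×1.2 + 0.056×4) = 1.407/1.418 = 0.992 J/s.
Profitability of G: 16/7.6 = 2.105 J/s.
2.105 > 0.992, so adding G raises the average — include it.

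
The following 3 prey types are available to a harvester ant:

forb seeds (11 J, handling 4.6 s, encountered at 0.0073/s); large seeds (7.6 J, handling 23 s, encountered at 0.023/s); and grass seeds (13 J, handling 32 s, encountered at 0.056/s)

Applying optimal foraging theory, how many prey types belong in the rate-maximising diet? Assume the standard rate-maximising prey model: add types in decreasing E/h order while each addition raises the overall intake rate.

Profitabilities (E/h, J/s): forb seeds 2.39, grass seeds 0.406, large seeds 0.33. Add prey in this order while the next type's profitability exceeds the intake rate on those already taken.
Rate on top 1: 0.07769. grass seeds: 0.406 > 0.07769 → include.
Rate on top 2: 0.2861. large seeds: 0.33 > 0.2861 → include.
Optimal diet: forb seeds, grass seeds, large seeds — 3 of 3 types.

3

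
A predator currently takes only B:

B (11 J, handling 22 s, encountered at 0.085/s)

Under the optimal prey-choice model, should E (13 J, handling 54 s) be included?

No

Intake rate on the current diet: R = (0.085×11) / (1 + 0.085×22) = 0.935/2.87 = 0.3258 J/s.
Profitability of E: 13/54 = 0.2407 J/s.
Since 0.2407 < R, time spent handling E is better spent searching.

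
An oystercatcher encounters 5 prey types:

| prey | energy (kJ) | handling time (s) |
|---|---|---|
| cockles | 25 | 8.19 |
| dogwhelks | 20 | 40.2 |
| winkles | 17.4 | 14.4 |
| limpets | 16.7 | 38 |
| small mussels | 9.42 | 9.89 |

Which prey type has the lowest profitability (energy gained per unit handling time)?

limpets

In descending order of E/h:
cockles: 25/8.19 = 3.05 kJ/s
winkles: 17.4/14.4 = 1.21 kJ/s
small mussels: 9.42/9.89 = 0.952 kJ/s
dogwhelks: 20/40.2 = 0.498 kJ/s
limpets: 16.7/38 = 0.439 kJ/s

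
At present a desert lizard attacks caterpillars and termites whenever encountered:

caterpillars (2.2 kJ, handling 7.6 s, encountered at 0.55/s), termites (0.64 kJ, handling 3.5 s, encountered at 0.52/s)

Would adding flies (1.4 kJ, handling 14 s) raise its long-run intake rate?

No

On caterpillars and termites alone, R = ΣλE/(1+Σλh) = 1.543/7 = 0.2204 kJ/s.
Profitability of flies: 1.4/14 = 0.1 kJ/s.
0.1 < 0.2204, so adding flies would lower the average — exclude it.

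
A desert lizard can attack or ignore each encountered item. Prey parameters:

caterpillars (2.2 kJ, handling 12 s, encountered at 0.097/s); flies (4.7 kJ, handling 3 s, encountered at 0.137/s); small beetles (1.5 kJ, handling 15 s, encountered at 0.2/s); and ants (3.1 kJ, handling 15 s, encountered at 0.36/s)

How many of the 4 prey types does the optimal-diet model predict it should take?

Rank by E/h (kJ/s): flies 1.57, ants 0.207, caterpillars 0.183, small beetles 0.1. Include each in turn until the next type's E/h falls below the running intake rate.
Rate on top 1: 0.4563. ants: 0.207 < 0.4563 → exclude; stop.
Optimal diet: flies — 1 of 4 types.

1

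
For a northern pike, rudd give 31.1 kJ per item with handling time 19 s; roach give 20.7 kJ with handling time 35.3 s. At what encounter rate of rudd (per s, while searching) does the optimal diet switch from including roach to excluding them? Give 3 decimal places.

Drop roach once their profitability E₂/h₂ falls below the rate achievable on rudd alone: E₂/h₂ = λE₁/(1 + λh₁).
Solve for λ: λE₁h₂ = E₂(1 + λh₁) → λ(E₁h₂ − E₂h₁) = E₂ → λ = E₂/(E₁h₂ − E₂h₁).
λ = 20.7/(31.1×35.3 − 20.7×19) = 20.7/704.5 = 0.02938 per s.

0.029 per s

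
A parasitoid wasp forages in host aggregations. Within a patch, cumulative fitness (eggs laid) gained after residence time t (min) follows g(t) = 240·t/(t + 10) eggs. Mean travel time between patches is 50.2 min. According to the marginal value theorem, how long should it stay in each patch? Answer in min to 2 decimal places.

By the marginal value theorem, leave when the instantaneous gain rate g'(t) equals the habitat-wide average g(t)/(T + t).
g'(t) = 240·10/(t + 10)². Setting 240·10/(t+10)² = 240t/[(t+10)(50.2+t)] gives 10(50.2+t) = t(t+10), so t² = 10×50.2 = 502.
t* = √502 = 22.41 min.

22.41 min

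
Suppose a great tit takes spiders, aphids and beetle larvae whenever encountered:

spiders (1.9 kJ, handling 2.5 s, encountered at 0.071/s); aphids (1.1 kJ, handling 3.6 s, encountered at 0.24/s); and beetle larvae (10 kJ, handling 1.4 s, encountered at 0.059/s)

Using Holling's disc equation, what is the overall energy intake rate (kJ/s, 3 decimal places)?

0.466 kJ/s

Energy encountered per unit search time: 0.071×1.9 + 0.24×1.1 + 0.059×10 = 0.9889 kJ/s.
Handling time per unit search time: 0.071×2.5 + 0.24×3.6 + 0.059×1.4 = 1.124.
Rate = 0.9889/(1 + 1.124) = 0.4656 kJ/s.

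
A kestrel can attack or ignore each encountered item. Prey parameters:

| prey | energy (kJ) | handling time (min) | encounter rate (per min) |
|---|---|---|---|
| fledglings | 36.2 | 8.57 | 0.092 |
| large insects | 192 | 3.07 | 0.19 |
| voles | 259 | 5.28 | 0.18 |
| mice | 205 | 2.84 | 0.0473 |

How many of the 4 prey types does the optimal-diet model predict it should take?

3

E/h in descending order: mice 72.2, large insects 62.5, voles 49.1, fledglings 4.22 kJ/min. The optimal diet is the largest prefix of this list for which every included type satisfies E_i/h_i > R on the types above it.
Rate on top 1: 8.548. large insects: 62.5 > 8.548 → include.
Rate on top 2: 26.88. voles: 49.1 > 26.88 → include.
Rate on top 3: 34.78. fledglings: 4.22 < 34.78 → exclude; stop.
Optimal diet: mice, large insects, voles — 3 of 4 types.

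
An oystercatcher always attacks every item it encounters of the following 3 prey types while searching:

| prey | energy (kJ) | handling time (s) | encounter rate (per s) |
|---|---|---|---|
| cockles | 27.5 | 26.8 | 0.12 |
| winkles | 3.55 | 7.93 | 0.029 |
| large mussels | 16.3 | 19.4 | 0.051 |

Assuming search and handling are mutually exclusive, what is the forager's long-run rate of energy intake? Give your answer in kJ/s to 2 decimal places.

R = Σλ_iE_i / (1 + Σλ_ih_i)
Numerator: 0.12×27.5 + 0.029×3.55 + 0.051×16.3 = 4.234
Denominator: 1 + 0.12×26.8 + 0.029×7.93 + 0.051×19.4 = 5.435
R = 4.234/5.435 = 0.779 kJ/s

0.78 kJ/s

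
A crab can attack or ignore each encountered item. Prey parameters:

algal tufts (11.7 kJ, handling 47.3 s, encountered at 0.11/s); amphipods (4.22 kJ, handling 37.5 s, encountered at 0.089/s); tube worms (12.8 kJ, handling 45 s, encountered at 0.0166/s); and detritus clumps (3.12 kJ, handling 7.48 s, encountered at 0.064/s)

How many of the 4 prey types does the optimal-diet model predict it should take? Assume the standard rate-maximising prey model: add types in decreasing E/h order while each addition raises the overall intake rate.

3

E/h in descending order: detritus clumps 0.417, tube worms 0.284, algal tufts 0.247, amphipods 0.113 kJ/s. The optimal diet is the largest prefix of this list for which every included type satisfies E_i/h_i > R on the types above it.
Rate on top 1: 0.135. tube worms: 0.284 > 0.135 → include.
Rate on top 2: 0.1852. algal tufts: 0.247 > 0.1852 → include.
Rate on top 3: 0.2287. amphipods: 0.113 < 0.2287 → exclude; stop.
Optimal diet: detritus clumps, tube worms, algal tufts — 3 of 4 types.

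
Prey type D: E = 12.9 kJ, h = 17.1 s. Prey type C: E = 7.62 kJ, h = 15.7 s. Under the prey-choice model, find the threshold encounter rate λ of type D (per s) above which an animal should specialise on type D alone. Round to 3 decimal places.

The zero-one rule: include type C iff E₂/h₂ > λE₁/(1+λh₁). Equality gives the switch point.
λE₁h₂ = E₂ + λE₂h₁ ⇒ λ = E₂/(E₁h₂ − E₂h₁) = 7.62/(202.5 − 130.3) = 0.1055 per s.

0.105 per s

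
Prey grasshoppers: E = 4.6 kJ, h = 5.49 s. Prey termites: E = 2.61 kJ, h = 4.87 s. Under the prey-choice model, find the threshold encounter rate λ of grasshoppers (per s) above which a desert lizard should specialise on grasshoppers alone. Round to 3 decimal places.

At the threshold, the rate on grasshoppers alone equals the profitability of termites: λ·4.6/(1 + λ·5.49) = 2.61/4.87 = 0.5359.
Rearranging, λ(4.6 − 0.5359×5.49) = 0.5359, so λ = 0.5359/1.658 = 0.3233 per s.

0.323 per s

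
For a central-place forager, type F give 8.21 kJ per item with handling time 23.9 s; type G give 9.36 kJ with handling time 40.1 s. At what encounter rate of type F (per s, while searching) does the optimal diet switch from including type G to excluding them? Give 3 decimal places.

0.089 per s

At the threshold, the rate on type F alone equals the profitability of type G: λ·8.21/(1 + λ·23.9) = 9.36/40.1 = 0.2334.
Rearranging, λ(8.21 − 0.2334×23.9) = 0.2334, so λ = 0.2334/2.631 = 0.08871 per s.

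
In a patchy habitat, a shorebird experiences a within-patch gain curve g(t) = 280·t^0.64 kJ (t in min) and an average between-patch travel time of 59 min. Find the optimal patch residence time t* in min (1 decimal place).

Maximise g(t)/(T+t): set derivative to zero → g'(t)(T+t) = g(t).
g'(t) = 0.64·280·t^-0.36. Setting 0.64·280·t^-0.36 = 280·t^0.64/(59+t) gives 0.64(59+t) = t, so 0.36·t = 0.64×59.
t* = 0.64×59/0.36 = 104.9 min.

104.9 min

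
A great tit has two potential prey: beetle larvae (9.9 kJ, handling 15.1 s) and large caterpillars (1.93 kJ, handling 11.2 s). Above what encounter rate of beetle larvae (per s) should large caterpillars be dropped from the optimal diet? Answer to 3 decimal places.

0.024 per s

Drop large caterpillars once their profitability E₂/h₂ falls below the rate achievable on beetle larvae alone: E₂/h₂ = λE₁/(1 + λh₁).
Solve for λ: λE₁h₂ = E₂(1 + λh₁) → λ(E₁h₂ − E₂h₁) = E₂ → λ = E₂/(E₁h₂ − E₂h₁).
λ = 1.93/(9.9×11.2 − 1.93×15.1) = 1.93/81.74 = 0.02361 per s.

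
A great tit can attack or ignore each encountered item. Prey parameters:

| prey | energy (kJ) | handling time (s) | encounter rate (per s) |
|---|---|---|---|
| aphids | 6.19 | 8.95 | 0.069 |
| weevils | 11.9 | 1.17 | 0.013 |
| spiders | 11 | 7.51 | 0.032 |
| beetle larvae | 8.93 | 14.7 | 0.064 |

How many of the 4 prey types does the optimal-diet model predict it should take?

E/h in descending order: weevils 10.2, spiders 1.46, aphids 0.692, beetle larvae 0.607 kJ/s. The optimal diet is the largest prefix of this list for which every included type satisfies E_i/h_i > R on the types above it.
Rate on top 1: 0.1524. spiders: 1.46 > 0.1524 → include.
Rate on top 2: 0.4036. aphids: 0.692 > 0.4036 → include.
Rate on top 3: 0.4985. beetle larvae: 0.607 > 0.4985 → include.
Optimal diet: weevils, spiders, aphids, beetle larvae — 4 of 4 types.

4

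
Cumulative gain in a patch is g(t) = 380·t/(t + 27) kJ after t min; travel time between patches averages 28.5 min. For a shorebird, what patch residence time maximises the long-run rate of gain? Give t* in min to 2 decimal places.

27.74 min

Maximise g(t)/(T+t): set derivative to zero → g'(t)(T+t) = g(t).
g'(t) = 380·27/(t + 27)². Setting 380·27/(t+27)² = 380t/[(t+27)(28.5+t)] gives 27(28.5+t) = t(t+27), so t² = 27×28.5 = 769.5.
t* = √769.5 = 27.74 min.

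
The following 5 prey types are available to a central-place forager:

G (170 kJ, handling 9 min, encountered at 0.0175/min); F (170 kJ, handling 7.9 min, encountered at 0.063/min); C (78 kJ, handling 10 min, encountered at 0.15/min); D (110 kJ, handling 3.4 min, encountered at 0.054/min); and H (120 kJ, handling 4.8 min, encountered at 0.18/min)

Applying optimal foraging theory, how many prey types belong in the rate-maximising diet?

E/h in descending order: D 32.4, H 25, F 21.5, G 18.9, C 7.8 kJ/min. The optimal diet is the largest prefix of this list for which every included type satisfies E_i/h_i > R on the types above it.
Rate on top 1: 5.019. H: 25 > 5.019 → include.
Rate on top 2: 13.45. F: 21.5 > 13.45 → include.
Rate on top 3: 15.03. G: 18.9 > 15.03 → include.
Rate on top 4: 15.25. C: 7.8 < 15.25 → exclude; stop.
Optimal diet: D, H, F, G — 4 of 5 types.

4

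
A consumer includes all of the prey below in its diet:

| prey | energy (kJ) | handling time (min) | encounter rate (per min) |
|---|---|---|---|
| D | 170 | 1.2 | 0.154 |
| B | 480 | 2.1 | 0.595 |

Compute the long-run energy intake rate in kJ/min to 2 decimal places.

128.08 kJ/min

R = (0.154×170 + 0.595×480) / (1 + 0.154×1.2 + 0.595×2.1) = 311.8/2.434 = 128.1 kJ/min.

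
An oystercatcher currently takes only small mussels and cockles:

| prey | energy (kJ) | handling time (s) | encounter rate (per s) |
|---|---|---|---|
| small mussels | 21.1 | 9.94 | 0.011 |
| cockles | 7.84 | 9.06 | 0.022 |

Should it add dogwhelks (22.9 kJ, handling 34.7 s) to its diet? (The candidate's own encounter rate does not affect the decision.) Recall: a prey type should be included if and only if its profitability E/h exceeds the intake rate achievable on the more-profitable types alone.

On small mussels and cockles alone, R = ΣλE/(1+Σλh) = 0.4046/1.309 = 0.3092 kJ/s.
Profitability of dogwhelks: 22.9/34.7 = 0.6599 kJ/s.
Since 0.6599 > R, including dogwhelks increases the long-run rate.

Yes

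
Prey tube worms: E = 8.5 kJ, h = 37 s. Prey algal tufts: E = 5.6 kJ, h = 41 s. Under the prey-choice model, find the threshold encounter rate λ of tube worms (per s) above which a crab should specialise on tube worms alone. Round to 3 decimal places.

0.040 per s

The zero-one rule: include algal tufts iff E₂/h₂ > λE₁/(1+λh₁). Equality gives the switch point.
λE₁h₂ = E₂ + λE₂h₁ ⇒ λ = E₂/(E₁h₂ − E₂h₁) = 5.6/(348.5 − 207.2) = 0.03963 per s.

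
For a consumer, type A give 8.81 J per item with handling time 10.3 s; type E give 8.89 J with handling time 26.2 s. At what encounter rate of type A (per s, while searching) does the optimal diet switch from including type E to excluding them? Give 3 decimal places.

At the threshold, the rate on type A alone equals the profitability of type E: λ·8.81/(1 + λ·10.3) = 8.89/26.2 = 0.3393.
Rearranging, λ(8.81 − 0.3393×10.3) = 0.3393, so λ = 0.3393/5.315 = 0.06384 per s.

0.064 per s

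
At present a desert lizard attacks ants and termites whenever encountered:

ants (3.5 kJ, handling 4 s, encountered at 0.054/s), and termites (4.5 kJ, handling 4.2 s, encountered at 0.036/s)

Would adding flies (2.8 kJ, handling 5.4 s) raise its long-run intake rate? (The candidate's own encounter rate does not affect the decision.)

Yes

Current rate: (0.054×3.5 + 0.036×4.5)/(1 + 0.054×4 + 0.036×4.2) = 0.2567 kJ/s.
Profitability of flies: 2.8/5.4 = 0.5185 kJ/s.
0.5185 > 0.2567, so adding flies raises the average — include it.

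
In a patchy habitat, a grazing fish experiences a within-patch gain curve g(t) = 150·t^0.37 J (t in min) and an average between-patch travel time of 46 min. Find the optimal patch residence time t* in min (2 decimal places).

27.02 min

Maximise g(t)/(T+t): set derivative to zero → g'(t)(T+t) = g(t).
g'(t) = 0.37·150·t^-0.63. Setting 0.37·150·t^-0.63 = 150·t^0.37/(46+t) gives 0.37(46+t) = t, so 0.63·t = 0.37×46.
t* = 0.37×46/0.63 = 27.02 min.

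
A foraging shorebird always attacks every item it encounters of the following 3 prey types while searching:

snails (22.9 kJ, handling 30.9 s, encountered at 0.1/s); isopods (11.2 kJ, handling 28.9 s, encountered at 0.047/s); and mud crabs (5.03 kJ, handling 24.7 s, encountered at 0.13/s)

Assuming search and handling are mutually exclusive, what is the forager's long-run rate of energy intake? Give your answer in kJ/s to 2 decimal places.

R = Σλ_iE_i / (1 + Σλ_ih_i)
Numerator: 0.1×22.9 + 0.047×11.2 + 0.13×5.03 = 3.47
Denominator: 1 + 0.1×30.9 + 0.047×28.9 + 0.13×24.7 = 8.659
R = 3.47/8.659 = 0.4008 kJ/s

0.40 kJ/s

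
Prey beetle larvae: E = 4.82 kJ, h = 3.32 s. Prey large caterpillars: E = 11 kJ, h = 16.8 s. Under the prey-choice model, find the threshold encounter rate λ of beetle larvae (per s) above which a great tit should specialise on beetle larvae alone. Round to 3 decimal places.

At the threshold, the rate on beetle larvae alone equals the profitability of large caterpillars: λ·4.82/(1 + λ·3.32) = 11/16.8 = 0.6548.
Rearranging, λ(4.82 − 0.6548×3.32) = 0.6548, so λ = 0.6548/2.646 = 0.2474 per s.

0.247 per s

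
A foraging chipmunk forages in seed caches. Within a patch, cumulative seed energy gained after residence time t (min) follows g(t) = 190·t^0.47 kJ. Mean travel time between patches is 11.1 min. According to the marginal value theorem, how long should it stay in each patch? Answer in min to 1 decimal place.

9.8 min

Optimal t* satisfies g'(t*) = g(t*)/(T + t*).
g'(t) = 0.47·190·t^-0.53. Setting 0.47·190·t^-0.53 = 190·t^0.47/(11.1+t) gives 0.47(11.1+t) = t, so 0.53·t = 0.47×11.1.
t* = 0.47×11.1/0.53 = 9.843 min.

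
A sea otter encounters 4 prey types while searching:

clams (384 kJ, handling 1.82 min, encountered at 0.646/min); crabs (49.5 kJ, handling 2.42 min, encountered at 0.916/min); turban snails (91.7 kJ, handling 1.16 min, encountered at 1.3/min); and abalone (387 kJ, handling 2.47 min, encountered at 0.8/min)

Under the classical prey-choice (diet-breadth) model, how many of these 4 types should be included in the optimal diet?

Profitabilities (E/h, kJ/min): clams 211, abalone 157, turban snails 79.1, crabs 20.5. Add prey in this order while the next type's profitability exceeds the intake rate on those already taken.
Rate on top 1: 114. abalone: 157 > 114 → include.
Rate on top 2: 134.3. turban snails: 79.1 < 134.3 → exclude; stop.
Optimal diet: clams, abalone — 2 of 4 types.

2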